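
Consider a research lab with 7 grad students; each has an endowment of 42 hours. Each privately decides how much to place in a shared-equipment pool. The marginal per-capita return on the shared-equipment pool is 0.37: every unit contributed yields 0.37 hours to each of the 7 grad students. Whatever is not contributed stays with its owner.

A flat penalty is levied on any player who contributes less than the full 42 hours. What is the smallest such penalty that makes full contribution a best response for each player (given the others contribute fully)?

26.46 hours

Given the others contribute fully, the best deviation is to contribute 0 (any partial contribution still incurs the fine and gives up units whose private return 0.37 is below 1).
Deviating from 42 to 0 saves 42 hours but forfeits the deviator's share of the drop in the shared-equipment pool: 0.37 × 42 = 15.54.
So the deviation gain is 42 − 15.54 = 26.46, and the fine must be at least 26.46 hours to wipe it out.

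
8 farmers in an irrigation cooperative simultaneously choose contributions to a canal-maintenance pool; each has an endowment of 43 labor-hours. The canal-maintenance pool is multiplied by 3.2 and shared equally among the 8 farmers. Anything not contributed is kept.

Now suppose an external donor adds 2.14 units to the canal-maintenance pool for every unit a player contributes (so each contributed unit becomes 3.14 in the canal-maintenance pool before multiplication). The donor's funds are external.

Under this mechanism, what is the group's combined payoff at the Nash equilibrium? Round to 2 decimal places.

3456.51 labor-hours

The effective private return per unit is now 3.2 × 3.14 / 8 = 1.2560 > 1, so every player's dominant strategy flips to full contribution.
So the Nash equilibrium is full contribution by all 8; the group earns 3.2 × 3.14 × 344 = 3456.51.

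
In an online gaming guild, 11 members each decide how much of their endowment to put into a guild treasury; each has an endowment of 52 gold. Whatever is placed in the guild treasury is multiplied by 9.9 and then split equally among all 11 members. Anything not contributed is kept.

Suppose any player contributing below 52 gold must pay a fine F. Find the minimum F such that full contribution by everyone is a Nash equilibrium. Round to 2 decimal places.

Given the others contribute fully, the best deviation is to contribute 0 (any partial contribution still incurs the fine and gives up units whose private return 0.9000 is below 1).
Deviating from 52 to 0 saves 52 gold but forfeits the deviator's share of the drop in the guild treasury: 9.9/11 × 52 = 46.80.
So the deviation gain is 52 − 46.80 = 5.20, and the fine must be at least 5.20 gold to wipe it out.

5.20 gold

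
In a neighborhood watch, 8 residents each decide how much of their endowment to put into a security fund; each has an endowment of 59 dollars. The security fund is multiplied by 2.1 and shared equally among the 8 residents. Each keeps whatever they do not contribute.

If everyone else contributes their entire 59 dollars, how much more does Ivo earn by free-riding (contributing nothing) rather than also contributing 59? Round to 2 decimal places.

Switching from a contribution of 59 to 0 lets Ivo keep an extra 59 dollars, but lowers the security fund by 59, which costs Ivo their own share of that drop: 2.1/8 × 59 = 15.49.
Net gain = 59 − 15.49 = 43.51. The private return per contributed unit (0.2625) is below 1, so free-riding is indeed the best response regardless of what the others do.

43.51 dollars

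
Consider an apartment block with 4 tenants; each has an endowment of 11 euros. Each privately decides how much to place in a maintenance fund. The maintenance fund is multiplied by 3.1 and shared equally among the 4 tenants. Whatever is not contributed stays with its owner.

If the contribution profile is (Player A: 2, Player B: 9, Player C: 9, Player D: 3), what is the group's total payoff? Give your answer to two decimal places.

92.30 euros

Total contributed: 2 + 9 + 9 + 3 = 23; total kept: 4 × 11 − 23 = 21.
The maintenance fund pays out 3.1 × 23 = 71.30 in aggregate.
Group total = 21 + 71.30 = 92.30.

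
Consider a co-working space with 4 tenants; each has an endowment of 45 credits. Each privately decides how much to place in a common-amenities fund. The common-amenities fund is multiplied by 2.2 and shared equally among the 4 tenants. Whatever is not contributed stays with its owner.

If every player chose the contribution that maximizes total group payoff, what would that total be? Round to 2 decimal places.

396.00 credits

Each contributed unit returns 2.200 to the group as a whole (0.5500 to each of 4 players), which exceeds 1, so the social optimum is full contribution: group total = 2.200 × 180 = 396.00.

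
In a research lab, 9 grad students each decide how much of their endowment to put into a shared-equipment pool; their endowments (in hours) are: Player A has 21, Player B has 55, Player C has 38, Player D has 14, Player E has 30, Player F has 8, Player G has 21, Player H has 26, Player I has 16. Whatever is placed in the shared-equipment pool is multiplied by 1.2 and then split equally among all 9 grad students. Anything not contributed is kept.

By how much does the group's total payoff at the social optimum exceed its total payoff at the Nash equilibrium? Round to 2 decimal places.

45.80 hours

The private return per contributed unit is 1.2/9 = 0.1333 < 1 for every player regardless of endowment, so the Nash equilibrium is zero contribution and the group total is Σ E_j = 21 + 55 + 38 + 14 + 30 + 8 + 21 + 26 + 16 = 229.
Each contributed unit returns 1.200 to the group, so the social optimum is full contribution by everyone: group total = 1.200 × 229 = 274.80.
Efficiency loss = (1.200 − 1) × 229 = 45.80.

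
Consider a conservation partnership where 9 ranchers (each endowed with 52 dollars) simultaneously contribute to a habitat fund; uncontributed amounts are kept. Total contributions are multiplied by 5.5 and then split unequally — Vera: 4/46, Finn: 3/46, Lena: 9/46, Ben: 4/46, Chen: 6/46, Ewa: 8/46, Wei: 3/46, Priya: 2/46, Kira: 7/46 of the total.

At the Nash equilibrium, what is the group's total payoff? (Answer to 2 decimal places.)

Player j's private return per contributed unit is 5.5 × (j's share). Contributing is weakly dominant for j when that share is at least 1/5.5 = 0.1818, and contributing 0 is dominant otherwise.
Only Lena (9/46) clears that bar, contributing 52; the remaining 8 contribute 0. Total contributed: 52.
The habitat fund pays out 5.5 × 52 = 286.00 in total (split across the unequal shares, but the aggregate is all that matters for the group sum).
The 8 free-riders keep 52 each, adding 416. Group total = 416 + 286.00 = 702.00.

702.00 dollars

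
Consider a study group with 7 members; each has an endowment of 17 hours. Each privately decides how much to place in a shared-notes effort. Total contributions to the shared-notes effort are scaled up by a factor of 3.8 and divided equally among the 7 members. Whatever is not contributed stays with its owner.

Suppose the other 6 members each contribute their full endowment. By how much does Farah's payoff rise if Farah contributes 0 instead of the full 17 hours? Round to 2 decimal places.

7.77 hours

Switching from a contribution of 17 to 0 lets Farah keep an extra 17 hours, but lowers the shared-notes effort by 17, which costs Farah their own share of that drop: 3.8/7 × 17 = 9.23.
Net gain = 17 − 9.23 = 7.77. The private return per contributed unit (0.5429) is below 1, so free-riding is indeed the best response regardless of what the others do.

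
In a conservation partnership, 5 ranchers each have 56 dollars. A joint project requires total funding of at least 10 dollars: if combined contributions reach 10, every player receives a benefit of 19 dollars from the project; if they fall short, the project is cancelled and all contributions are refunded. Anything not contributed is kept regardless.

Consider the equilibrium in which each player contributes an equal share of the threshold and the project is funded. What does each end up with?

73 dollars

Equal share of the threshold: 10/5 = 2.
At this profile no one gains by cutting their contribution: any cut drops the total below 10, the project is cancelled, contributions are refunded, and the deviator ends with 56, which is less than 56 − 2 + 19 = 73. Contributing more than 2 just wastes the excess. So contributing exactly 2 is a best response.
Each player's payoff: 56 − 2 + 19 = 73.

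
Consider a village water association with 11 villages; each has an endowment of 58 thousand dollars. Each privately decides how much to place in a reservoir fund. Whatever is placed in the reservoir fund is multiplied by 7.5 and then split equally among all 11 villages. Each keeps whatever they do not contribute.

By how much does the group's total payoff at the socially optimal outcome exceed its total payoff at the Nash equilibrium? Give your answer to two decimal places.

4147.00 thousand dollars

Each contributed unit returns 7.5/11 = 0.6818 to its contributor — below 1 — so contributing 0 is dominant for every player. At the Nash equilibrium everyone keeps their 58, and the group total is 11 × 58 = 638.
Each contributed unit returns 7.500 to the group as a whole (0.6818 to each of 11 players), which exceeds 1, so the social optimum is full contribution: group total = 7.500 × 638 = 4785.00.
Efficiency loss = 4785.00 − 638 = 4147.00.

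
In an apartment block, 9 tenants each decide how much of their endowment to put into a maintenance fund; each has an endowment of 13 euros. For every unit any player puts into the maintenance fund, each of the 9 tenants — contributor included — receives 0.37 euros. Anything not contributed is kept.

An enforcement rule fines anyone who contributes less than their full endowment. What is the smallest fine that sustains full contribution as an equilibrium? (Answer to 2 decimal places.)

8.19 euros

Given the others contribute fully, the best deviation is to contribute 0 (any partial contribution still incurs the fine and gives up units whose private return 0.37 is below 1).
Deviating from 13 to 0 saves 13 euros but forfeits the deviator's share of the drop in the maintenance fund: 0.37 × 13 = 4.81.
So the deviation gain is 13 − 4.81 = 8.19, and the fine must be at least 8.19 euros to wipe it out.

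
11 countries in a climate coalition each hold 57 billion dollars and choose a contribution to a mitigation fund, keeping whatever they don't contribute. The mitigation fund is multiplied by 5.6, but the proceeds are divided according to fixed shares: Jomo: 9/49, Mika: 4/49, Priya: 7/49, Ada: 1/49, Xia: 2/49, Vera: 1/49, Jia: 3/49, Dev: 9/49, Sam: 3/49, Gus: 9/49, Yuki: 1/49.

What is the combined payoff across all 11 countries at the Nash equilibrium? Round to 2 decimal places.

1413.60 billion dollars

For player j, contributing a unit is worthwhile iff 5.6 × (j's share) ≥ 1, i.e. iff j's share is at least 0.1786.
The shares above 0.1786 belong to Jomo, Dev and Gus, contributing 57 each; the remaining 8 contribute 0. Total contributed: 171.
The mitigation fund pays out 5.6 × 171 = 957.60 in total (split across the unequal shares, but the aggregate is all that matters for the group sum).
The 8 free-riders keep 57 each, adding 456. Group total = 456 + 957.60 = 1413.60.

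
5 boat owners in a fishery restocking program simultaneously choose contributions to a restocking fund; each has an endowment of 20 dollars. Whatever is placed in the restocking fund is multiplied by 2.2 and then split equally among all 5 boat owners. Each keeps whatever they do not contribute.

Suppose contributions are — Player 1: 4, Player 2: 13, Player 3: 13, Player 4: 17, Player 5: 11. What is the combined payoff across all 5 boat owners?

Total contributed: 4 + 13 + 13 + 17 + 11 = 58; total kept: 5 × 20 − 58 = 42.
The restocking fund pays out 2.2 × 58 = 127.60 in aggregate.
Group total = 42 + 127.60 = 169.60.

169.60 dollars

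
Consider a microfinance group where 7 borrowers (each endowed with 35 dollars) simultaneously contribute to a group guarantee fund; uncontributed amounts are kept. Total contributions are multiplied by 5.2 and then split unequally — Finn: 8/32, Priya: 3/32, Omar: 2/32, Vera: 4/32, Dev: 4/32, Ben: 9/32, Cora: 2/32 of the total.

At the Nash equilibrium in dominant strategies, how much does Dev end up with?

Each unit j contributes comes back to j as 5.2 × (j's share), so j prefers to contribute only if that share exceeds 1/5.2 = 0.1923; otherwise keeping the unit dominates.
The shares above 0.1923 belong to Finn and Ben, contributing 35 each; the remaining 5 contribute 0. Total contributed: 70.
Dev keeps 35 and receives 5.2 × 70 × 4/32 = 45.50 from the group guarantee fund, for a payoff of 80.50.

80.50 dollars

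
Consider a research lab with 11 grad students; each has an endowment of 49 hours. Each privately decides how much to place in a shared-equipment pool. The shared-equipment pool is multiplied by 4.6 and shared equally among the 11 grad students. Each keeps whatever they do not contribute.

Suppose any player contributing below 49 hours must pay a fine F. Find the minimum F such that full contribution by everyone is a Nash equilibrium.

Given the others contribute fully, the best deviation is to contribute 0 (any partial contribution still incurs the fine and gives up units whose private return 0.4182 is below 1).
Deviating from 49 to 0 saves 49 hours but forfeits the deviator's share of the drop in the shared-equipment pool: 4.6/11 × 49 = 20.49.
So the deviation gain is 49 − 20.49 = 28.51, and the fine must be at least 28.51 hours to wipe it out.

28.51 hours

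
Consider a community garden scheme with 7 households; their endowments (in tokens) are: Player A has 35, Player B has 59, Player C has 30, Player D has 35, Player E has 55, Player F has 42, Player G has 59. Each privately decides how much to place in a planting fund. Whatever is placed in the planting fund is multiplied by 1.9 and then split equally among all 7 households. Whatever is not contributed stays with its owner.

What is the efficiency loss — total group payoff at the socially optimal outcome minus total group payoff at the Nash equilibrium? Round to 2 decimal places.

The private return per contributed unit is 1.9/7 = 0.2714 < 1 for every player regardless of endowment, so the Nash equilibrium is zero contribution and the group total is Σ E_j = 35 + 59 + 30 + 35 + 55 + 42 + 59 = 315.
Each contributed unit returns 1.900 to the group, so the social optimum is full contribution by everyone: group total = 1.900 × 315 = 598.50.
Efficiency loss = (1.900 − 1) × 315 = 283.50.

283.50 tokens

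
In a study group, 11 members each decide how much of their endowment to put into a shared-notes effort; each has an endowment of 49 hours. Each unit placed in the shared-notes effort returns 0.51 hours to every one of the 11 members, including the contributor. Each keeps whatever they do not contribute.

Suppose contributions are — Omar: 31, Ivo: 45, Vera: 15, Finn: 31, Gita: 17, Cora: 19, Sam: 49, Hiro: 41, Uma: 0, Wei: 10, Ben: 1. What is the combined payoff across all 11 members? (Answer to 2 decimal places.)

Total contributed: 31 + 45 + 15 + 31 + 17 + 19 + 49 + 41 + 0 + 10 + 1 = 259; total kept: 11 × 49 − 259 = 280.
The shared-notes effort pays out 0.51 × 11 × 259 = 1452.99 in aggregate.
Group total = 280 + 1452.99 = 1732.99.

1732.99 hours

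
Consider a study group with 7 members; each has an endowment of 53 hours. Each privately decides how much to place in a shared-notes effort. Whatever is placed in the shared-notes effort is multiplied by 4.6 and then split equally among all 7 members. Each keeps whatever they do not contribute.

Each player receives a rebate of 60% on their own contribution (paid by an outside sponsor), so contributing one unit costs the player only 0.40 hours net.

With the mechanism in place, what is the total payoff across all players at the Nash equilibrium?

1929.20 hours

Under the mechanism each unit contributed yields (4.6/7) / 0.40 = 1.6429 back to its contributor per unit of net cost, which exceeds 1, making full contribution the dominant choice for everyone.
So the Nash equilibrium is full contribution by all 7; the group earns 7 × (53 × 0.60 + 4.6 × 53) = 1929.20.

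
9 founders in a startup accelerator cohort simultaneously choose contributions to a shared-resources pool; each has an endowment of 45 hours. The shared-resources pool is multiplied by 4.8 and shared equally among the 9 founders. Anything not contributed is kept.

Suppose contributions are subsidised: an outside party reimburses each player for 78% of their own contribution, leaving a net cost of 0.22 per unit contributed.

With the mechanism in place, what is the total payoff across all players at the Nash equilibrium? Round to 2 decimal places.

The effective private return per unit is now (4.8/9) / 0.22 = 2.4242 > 1, so every player's dominant strategy flips to full contribution.
At the Nash equilibrium everyone contributes 45. Group total payoff = 9 × (45 × 0.78 + 4.8 × 45) = 2259.90.

2259.90 hours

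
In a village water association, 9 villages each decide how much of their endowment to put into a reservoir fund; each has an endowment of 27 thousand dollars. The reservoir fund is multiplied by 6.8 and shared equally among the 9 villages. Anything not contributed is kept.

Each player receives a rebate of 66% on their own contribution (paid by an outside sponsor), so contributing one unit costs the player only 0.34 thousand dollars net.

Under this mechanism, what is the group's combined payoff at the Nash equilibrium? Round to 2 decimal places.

1812.78 thousand dollars

Under the mechanism each unit contributed yields (6.8/9) / 0.34 = 2.2222 back to its contributor per unit of net cost, which exceeds 1, making full contribution the dominant choice for everyone.
At the Nash equilibrium everyone contributes 27. Group total payoff = 9 × (27 × 0.66 + 6.8 × 27) = 1812.78.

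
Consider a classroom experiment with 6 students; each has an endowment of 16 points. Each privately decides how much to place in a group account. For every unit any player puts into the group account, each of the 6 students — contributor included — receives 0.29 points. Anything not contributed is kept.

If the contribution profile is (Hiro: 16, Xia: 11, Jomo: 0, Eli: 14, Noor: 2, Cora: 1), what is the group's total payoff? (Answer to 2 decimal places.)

128.56 points

Total contributed: 16 + 11 + 0 + 14 + 2 + 1 = 44; total kept: 6 × 16 − 44 = 52.
The group account pays out 0.29 × 6 × 44 = 76.56 in aggregate.
Group total = 52 + 76.56 = 128.56.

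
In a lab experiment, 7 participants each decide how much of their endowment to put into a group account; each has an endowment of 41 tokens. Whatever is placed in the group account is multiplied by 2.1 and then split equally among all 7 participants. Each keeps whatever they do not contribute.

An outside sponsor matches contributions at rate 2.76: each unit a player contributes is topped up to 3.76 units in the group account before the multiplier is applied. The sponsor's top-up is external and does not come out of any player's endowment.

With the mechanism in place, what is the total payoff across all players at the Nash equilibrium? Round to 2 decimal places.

2266.15 tokens

Under the mechanism each unit contributed yields 2.1 × 3.76 / 7 = 1.1280 back to its contributor per unit of net cost, which exceeds 1, making full contribution the dominant choice for everyone.
At the Nash equilibrium everyone contributes 41. Group total payoff = 2.1 × 3.76 × 287 = 2266.15.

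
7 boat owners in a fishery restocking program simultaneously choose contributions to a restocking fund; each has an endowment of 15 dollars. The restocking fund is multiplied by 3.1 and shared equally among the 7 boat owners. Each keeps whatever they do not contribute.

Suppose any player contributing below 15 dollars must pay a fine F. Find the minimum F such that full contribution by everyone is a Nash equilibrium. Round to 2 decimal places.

8.36 dollars

Given the others contribute fully, the best deviation is to contribute 0 (any partial contribution still incurs the fine and gives up units whose private return 0.4429 is below 1).
Deviating from 15 to 0 saves 15 dollars but forfeits the deviator's share of the drop in the restocking fund: 3.1/7 × 15 = 6.64.
So the deviation gain is 15 − 6.64 = 8.36, and the fine must be at least 8.36 dollars to wipe it out.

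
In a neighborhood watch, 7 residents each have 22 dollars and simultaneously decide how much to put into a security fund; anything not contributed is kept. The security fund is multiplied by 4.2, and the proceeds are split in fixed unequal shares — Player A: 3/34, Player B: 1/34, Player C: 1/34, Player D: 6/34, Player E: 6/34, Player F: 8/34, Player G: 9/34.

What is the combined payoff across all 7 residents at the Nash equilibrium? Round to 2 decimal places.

224.40 dollars

Player j's private return per contributed unit is 4.2 × (j's share). Contributing is weakly dominant for j when that share is at least 1/4.2 = 0.2381, and contributing 0 is dominant otherwise.
Only Player G (9/34) clears that bar, contributing 22; the remaining 6 contribute 0. Total contributed: 22.
The security fund pays out 4.2 × 22 = 92.40 in total (split across the unequal shares, but the aggregate is all that matters for the group sum).
The 6 free-riders keep 22 each, adding 132. Group total = 132 + 92.40 = 224.40.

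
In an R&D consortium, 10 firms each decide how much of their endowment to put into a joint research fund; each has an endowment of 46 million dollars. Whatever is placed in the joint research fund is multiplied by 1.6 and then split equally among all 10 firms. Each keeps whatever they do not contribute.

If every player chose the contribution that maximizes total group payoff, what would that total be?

Each contributed unit returns 1.600 to the group as a whole (0.1600 to each of 10 players), which exceeds 1, so the social optimum is full contribution: group total = 1.600 × 460 = 736.00.

736.00 million dollars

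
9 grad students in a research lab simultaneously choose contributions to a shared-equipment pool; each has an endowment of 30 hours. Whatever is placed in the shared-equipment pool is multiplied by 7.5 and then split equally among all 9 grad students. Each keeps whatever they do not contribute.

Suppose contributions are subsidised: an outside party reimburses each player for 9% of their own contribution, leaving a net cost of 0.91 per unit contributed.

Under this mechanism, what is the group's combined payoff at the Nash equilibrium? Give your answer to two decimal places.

270.00 hours

The effective private return is (7.5/9) / 0.91 = 0.9158, which is still under 1, so the mechanism doesn't change anyone's dominant strategy: zero contribution.
At the Nash equilibrium no one contributes; group total payoff = 9 × 30 = 270.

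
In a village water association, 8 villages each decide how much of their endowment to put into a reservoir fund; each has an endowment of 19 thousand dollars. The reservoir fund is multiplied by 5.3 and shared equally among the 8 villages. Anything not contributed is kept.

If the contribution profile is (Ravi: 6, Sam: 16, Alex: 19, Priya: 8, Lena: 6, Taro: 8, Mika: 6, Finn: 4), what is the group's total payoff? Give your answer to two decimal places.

Total contributed: 6 + 16 + 19 + 8 + 6 + 8 + 6 + 4 = 73; total kept: 8 × 19 − 73 = 79.
The reservoir fund pays out 5.3 × 73 = 386.90 in aggregate.
Group total = 79 + 386.90 = 465.90.

465.90 thousand dollars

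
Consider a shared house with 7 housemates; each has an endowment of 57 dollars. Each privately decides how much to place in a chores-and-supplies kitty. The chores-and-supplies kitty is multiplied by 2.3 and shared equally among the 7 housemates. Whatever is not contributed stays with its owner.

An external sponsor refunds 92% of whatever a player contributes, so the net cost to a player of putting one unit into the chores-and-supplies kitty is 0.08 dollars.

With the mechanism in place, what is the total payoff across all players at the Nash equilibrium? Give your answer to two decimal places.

1284.78 dollars

The effective private return per unit is now (2.3/7) / 0.08 = 4.1071 > 1, so every player's dominant strategy flips to full contribution.
So the Nash equilibrium is full contribution by all 7; the group earns 7 × (57 × 0.92 + 2.3 × 57) = 1284.78.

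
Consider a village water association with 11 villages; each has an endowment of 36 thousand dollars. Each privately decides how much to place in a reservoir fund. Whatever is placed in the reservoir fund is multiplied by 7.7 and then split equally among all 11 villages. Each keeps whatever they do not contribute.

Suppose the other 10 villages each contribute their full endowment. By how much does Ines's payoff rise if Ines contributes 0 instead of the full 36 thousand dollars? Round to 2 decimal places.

10.80 thousand dollars

Switching from a contribution of 36 to 0 lets Ines keep an extra 36 thousand dollars, but lowers the reservoir fund by 36, which costs Ines their own share of that drop: 7.7/11 × 36 = 25.20.
Net gain = 36 − 25.20 = 10.80. The private return per contributed unit (0.7000) is below 1, so free-riding is indeed the best response regardless of what the others do.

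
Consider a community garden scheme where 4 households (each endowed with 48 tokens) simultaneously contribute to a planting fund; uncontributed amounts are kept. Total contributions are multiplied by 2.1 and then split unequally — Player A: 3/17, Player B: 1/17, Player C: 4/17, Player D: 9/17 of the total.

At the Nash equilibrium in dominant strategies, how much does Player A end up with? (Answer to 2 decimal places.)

65.79 tokens

Each unit j contributes comes back to j as 2.1 × (j's share), so j prefers to contribute only if that share exceeds 1/2.1 = 0.4762; otherwise keeping the unit dominates.
The only share above 0.4762 is Player D's 9/17, contributing 48; the remaining 3 contribute 0. Total contributed: 48.
Player A keeps 48 and receives 2.1 × 48 × 3/17 = 17.79 from the planting fund, for a payoff of 65.79.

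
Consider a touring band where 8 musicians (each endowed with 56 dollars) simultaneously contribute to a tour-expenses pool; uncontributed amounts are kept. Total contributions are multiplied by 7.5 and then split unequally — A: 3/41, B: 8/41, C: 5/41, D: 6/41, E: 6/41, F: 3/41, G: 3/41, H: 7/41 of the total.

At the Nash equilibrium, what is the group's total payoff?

1904.00 dollars

A player with share s gets back 7.5·s per unit contributed, so full contribution is dominant for anyone with s > 1/7.5 = 0.1333 and zero contribution is dominant for anyone below.
B, D, E and H are above the threshold, contributing 56 each; the remaining 4 contribute 0. Total contributed: 224.
The tour-expenses pool pays out 7.5 × 224 = 1680.00 in total (split across the unequal shares, but the aggregate is all that matters for the group sum).
The 4 free-riders keep 56 each, adding 224. Group total = 224 + 1680.00 = 1904.00.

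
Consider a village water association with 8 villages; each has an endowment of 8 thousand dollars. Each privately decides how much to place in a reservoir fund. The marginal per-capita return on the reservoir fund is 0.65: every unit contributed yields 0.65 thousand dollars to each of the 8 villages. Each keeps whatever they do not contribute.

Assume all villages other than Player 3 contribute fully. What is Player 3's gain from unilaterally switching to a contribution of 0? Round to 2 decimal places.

2.80 thousand dollars

Switching from a contribution of 8 to 0 lets Player 3 keep an extra 8 thousand dollars, but lowers the reservoir fund by 8, which costs Player 3 their own share of that drop: 0.65 × 8 = 5.20.
Net gain = 8 − 5.20 = 2.80. The private return per contributed unit (0.65) is below 1, so free-riding is indeed the best response regardless of what the others do.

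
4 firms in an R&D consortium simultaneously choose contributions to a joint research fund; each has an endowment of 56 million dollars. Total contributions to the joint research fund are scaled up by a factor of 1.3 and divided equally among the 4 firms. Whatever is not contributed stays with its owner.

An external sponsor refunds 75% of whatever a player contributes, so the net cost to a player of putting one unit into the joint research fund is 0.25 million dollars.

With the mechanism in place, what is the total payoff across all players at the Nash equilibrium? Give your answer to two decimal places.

The effective private return per unit is now (1.3/4) / 0.25 = 1.3000 > 1, so every player's dominant strategy flips to full contribution.
At the Nash equilibrium everyone contributes 56. Group total payoff = 4 × (56 × 0.75 + 1.3 × 56) = 459.20.

459.20 million dollars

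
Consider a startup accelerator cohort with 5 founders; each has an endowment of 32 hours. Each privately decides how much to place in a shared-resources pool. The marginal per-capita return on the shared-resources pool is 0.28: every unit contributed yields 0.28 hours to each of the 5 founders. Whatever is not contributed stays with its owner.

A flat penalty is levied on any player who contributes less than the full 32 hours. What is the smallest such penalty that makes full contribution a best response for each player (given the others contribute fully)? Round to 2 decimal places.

23.04 hours

Given the others contribute fully, the best deviation is to contribute 0 (any partial contribution still incurs the fine and gives up units whose private return 0.28 is below 1).
Deviating from 32 to 0 saves 32 hours but forfeits the deviator's share of the drop in the shared-resources pool: 0.28 × 32 = 8.96.
So the deviation gain is 32 − 8.96 = 23.04, and the fine must be at least 23.04 hours to wipe it out.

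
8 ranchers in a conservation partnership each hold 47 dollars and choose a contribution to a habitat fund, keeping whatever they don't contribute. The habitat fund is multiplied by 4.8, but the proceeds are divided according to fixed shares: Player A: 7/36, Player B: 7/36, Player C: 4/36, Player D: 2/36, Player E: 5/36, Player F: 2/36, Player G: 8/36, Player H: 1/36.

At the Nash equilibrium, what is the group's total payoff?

Each unit j contributes comes back to j as 4.8 × (j's share), so j prefers to contribute only if that share exceeds 1/4.8 = 0.2083; otherwise keeping the unit dominates.
Only Player G (8/36) clears that bar, contributing 47; the remaining 7 contribute 0. Total contributed: 47.
The habitat fund pays out 4.8 × 47 = 225.60 in total (split across the unequal shares, but the aggregate is all that matters for the group sum).
The 7 free-riders keep 47 each, adding 329. Group total = 329 + 225.60 = 554.60.

554.60 dollars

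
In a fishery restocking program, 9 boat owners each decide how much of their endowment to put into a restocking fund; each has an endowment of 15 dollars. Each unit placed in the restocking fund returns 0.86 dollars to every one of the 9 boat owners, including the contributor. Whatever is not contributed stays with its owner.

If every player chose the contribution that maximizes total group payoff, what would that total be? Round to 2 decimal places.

1044.90 dollars

Each contributed unit returns 7.740 to the group as a whole (0.86 to each of 9 players), which exceeds 1, so the social optimum is full contribution: group total = 7.740 × 135 = 1044.90.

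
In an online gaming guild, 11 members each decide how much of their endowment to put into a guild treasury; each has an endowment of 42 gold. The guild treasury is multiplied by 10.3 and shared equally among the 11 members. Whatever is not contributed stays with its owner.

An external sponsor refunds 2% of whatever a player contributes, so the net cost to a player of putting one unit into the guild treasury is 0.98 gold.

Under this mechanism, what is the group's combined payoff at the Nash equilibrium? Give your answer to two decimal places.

With the mechanism, a contributed unit returns (10.3/11) / 0.98 = 0.9555 per unit of net cost — still below 1 — so contributing 0 remains dominant for every player.
Everyone keeps their endowment and the group total is 11 × 42 = 462.

462.00 gold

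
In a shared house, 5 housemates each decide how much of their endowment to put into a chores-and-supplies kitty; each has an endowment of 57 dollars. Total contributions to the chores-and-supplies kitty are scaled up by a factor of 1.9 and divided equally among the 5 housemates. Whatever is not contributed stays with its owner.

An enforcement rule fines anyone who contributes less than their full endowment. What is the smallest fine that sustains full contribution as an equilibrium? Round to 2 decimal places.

35.34 dollars

Given the others contribute fully, the best deviation is to contribute 0 (any partial contribution still incurs the fine and gives up units whose private return 0.3800 is below 1).
Deviating from 57 to 0 saves 57 dollars but forfeits the deviator's share of the drop in the chores-and-supplies kitty: 1.9/5 × 57 = 21.66.
So the deviation gain is 57 − 21.66 = 35.34, and the fine must be at least 35.34 dollars to wipe it out.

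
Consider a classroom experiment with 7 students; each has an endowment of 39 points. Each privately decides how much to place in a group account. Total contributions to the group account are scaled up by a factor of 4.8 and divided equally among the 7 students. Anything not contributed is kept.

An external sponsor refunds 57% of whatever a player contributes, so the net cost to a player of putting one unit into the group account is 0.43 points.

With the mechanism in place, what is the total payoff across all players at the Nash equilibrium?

The effective private return per unit is now (4.8/7) / 0.43 = 1.5947 > 1, so every player's dominant strategy flips to full contribution.
At the Nash equilibrium everyone contributes 39. Group total payoff = 7 × (39 × 0.57 + 4.8 × 39) = 1466.01.

1466.01 points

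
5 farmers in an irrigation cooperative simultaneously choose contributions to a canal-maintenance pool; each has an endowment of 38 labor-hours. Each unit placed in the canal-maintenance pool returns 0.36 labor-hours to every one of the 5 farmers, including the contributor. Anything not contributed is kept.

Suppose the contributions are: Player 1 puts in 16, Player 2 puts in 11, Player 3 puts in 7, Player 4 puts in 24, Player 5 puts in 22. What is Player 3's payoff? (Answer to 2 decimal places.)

59.80 labor-hours

Total contributed: 16 + 11 + 7 + 24 + 22 = 80.
Each receives 0.36 × 80 = 28.80 from the canal-maintenance pool.
Player 3 keeps 38 − 7 = 31, so Player 3's payoff is 31 + 28.80 = 59.80.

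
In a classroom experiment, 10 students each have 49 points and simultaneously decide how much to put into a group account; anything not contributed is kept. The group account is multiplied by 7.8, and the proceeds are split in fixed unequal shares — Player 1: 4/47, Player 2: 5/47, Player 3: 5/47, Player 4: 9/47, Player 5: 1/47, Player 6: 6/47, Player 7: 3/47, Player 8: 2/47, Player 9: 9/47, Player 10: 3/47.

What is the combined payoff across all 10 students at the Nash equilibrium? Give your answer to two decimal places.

1156.40 points

Player j's private return per contributed unit is 7.8 × (j's share). Contributing is weakly dominant for j when that share is at least 1/7.8 = 0.1282, and contributing 0 is dominant otherwise.
The shares above 0.1282 belong to Player 4 and Player 9, contributing 49 each; the remaining 8 contribute 0. Total contributed: 98.
The group account pays out 7.8 × 98 = 764.40 in total (split across the unequal shares, but the aggregate is all that matters for the group sum).
The 8 free-riders keep 49 each, adding 392. Group total = 392 + 764.40 = 1156.40.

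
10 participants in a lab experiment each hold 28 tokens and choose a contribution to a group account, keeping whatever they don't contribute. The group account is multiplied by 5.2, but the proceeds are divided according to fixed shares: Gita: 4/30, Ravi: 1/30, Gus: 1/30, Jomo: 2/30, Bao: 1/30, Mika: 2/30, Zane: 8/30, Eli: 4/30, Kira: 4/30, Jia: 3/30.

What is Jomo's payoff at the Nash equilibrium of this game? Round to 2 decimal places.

For player j, contributing a unit is worthwhile iff 5.2 × (j's share) ≥ 1, i.e. iff j's share is at least 0.1923.
Only Zane (8/30) clears that bar, contributing 28; the remaining 9 contribute 0. Total contributed: 28.
Jomo keeps 28 and receives 5.2 × 28 × 2/30 = 9.71 from the group account, for a payoff of 37.71.

37.71 tokens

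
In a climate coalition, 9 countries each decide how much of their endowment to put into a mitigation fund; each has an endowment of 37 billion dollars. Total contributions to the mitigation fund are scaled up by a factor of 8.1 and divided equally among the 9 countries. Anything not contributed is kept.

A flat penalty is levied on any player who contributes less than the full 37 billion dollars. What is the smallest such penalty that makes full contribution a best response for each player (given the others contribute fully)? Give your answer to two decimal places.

3.70 billion dollars

Given the others contribute fully, the best deviation is to contribute 0 (any partial contribution still incurs the fine and gives up units whose private return 0.9000 is below 1).
Deviating from 37 to 0 saves 37 billion dollars but forfeits the deviator's share of the drop in the mitigation fund: 8.1/9 × 37 = 33.30.
So the deviation gain is 37 − 33.30 = 3.70, and the fine must be at least 3.70 billion dollars to wipe it out.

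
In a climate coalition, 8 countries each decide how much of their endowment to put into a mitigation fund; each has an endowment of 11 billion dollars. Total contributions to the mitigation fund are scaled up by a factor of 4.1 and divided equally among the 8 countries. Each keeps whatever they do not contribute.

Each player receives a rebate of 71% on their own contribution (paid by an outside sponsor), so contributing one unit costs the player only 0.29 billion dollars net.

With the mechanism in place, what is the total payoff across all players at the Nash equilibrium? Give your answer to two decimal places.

423.28 billion dollars

The effective private return per unit is now (4.1/8) / 0.29 = 1.7672 > 1, so every player's dominant strategy flips to full contribution.
At the Nash equilibrium everyone contributes 11. Group total payoff = 8 × (11 × 0.71 + 4.1 × 11) = 423.28.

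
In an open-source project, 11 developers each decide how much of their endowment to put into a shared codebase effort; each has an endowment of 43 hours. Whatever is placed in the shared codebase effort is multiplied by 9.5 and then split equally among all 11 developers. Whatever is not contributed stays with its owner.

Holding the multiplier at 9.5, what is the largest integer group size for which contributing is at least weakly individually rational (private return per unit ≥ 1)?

9

Private return per unit is 9.5/(group size), which is ≥ 1 whenever the group size is ≤ 9.5.
The largest such integer is 9.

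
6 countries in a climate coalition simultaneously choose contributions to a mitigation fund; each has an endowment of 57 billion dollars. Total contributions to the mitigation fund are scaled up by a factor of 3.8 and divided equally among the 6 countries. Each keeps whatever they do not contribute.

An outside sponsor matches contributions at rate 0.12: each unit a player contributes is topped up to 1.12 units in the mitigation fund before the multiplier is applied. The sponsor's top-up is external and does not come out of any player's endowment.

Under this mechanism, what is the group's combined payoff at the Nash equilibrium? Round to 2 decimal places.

The effective private return is 3.8 × 1.12 / 6 = 0.7093, which is still under 1, so the mechanism doesn't change anyone's dominant strategy: zero contribution.
Everyone keeps their endowment and the group total is 6 × 57 = 342.

342.00 billion dollars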